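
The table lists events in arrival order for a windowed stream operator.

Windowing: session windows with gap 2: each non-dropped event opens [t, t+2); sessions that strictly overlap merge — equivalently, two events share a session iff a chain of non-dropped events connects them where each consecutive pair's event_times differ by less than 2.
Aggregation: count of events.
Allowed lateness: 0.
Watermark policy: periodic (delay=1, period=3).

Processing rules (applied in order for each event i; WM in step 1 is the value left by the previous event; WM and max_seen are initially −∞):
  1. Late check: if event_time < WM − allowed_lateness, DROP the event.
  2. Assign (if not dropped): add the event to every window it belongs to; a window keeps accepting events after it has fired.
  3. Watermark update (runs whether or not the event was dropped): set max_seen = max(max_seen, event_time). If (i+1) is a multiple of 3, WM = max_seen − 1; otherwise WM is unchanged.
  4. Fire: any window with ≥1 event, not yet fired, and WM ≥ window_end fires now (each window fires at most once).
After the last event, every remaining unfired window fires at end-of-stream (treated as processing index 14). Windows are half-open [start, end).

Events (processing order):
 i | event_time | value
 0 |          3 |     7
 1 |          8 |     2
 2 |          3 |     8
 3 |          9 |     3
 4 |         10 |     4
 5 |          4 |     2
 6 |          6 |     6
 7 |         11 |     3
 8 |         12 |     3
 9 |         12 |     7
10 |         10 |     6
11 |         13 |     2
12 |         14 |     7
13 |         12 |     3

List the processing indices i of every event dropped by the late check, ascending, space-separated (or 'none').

5 6 10

i=0 t=3 v=7: → [3,5); WM=−∞
i=1 t=8 v=2: → [8,10); WM=−∞
i=2 t=3 v=8: → [3,5); WM=7
i=3 t=9 v=3: → [8,11); WM=7
i=4 t=10 v=4: → [8,12); WM=7
i=5 t=4 v=2: DROP (t<7-0); WM=9
i=6 t=6 v=6: DROP (t<9-0); WM=9
i=7 t=11 v=3: → [8,13); WM=9
i=8 t=12 v=3: → [8,14); WM=11
i=9 t=12 v=7: → [8,14); WM=11
i=10 t=10 v=6: DROP (t<11-0); WM=11
i=11 t=13 v=2: → [8,15); WM=12
i=12 t=14 v=7: → [8,16); WM=12
i=13 t=12 v=3: → [8,16); WM=12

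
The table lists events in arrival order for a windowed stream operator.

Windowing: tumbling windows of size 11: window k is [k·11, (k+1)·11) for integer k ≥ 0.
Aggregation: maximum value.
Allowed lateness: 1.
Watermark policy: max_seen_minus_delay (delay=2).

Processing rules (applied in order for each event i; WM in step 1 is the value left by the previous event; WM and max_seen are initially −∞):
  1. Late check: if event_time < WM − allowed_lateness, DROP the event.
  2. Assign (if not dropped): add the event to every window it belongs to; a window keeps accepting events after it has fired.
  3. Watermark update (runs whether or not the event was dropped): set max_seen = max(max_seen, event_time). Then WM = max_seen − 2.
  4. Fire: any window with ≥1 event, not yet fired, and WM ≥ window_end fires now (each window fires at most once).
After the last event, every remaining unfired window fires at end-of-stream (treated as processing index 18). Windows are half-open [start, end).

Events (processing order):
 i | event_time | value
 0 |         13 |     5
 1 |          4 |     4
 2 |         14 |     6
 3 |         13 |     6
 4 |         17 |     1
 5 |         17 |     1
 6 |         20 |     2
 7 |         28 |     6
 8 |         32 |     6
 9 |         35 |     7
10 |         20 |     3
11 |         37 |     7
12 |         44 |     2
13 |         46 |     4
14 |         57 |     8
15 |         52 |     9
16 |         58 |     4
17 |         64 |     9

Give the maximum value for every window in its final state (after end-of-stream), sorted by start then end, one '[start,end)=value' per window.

[11,22)=6 [22,33)=6 [33,44)=7 [44,55)=4 [55,66)=9

i=0 t=13 v=5: → [11,22); WM=11
i=1 t=4 v=4: DROP (t<11-1); WM=11
i=2 t=14 v=6: → [11,22); WM=12
i=3 t=13 v=6: → [11,22); WM=12
i=4 t=17 v=1: → [11,22); WM=15
i=5 t=17 v=1: → [11,22); WM=15
i=6 t=20 v=2: → [11,22); WM=18
i=7 t=28 v=6: → [22,33); WM=26; [11,22) fires=6
i=8 t=32 v=6: → [22,33); WM=30
i=9 t=35 v=7: → [33,44); WM=33; [22,33) fires=6
i=10 t=20 v=3: DROP (t<33-1); WM=33
i=11 t=37 v=7: → [33,44); WM=35
i=12 t=44 v=2: → [44,55); WM=42
i=13 t=46 v=4: → [44,55); WM=44; [33,44) fires=7
i=14 t=57 v=8: → [55,66); WM=55; [44,55) fires=4
i=15 t=52 v=9: DROP (t<55-1); WM=55
i=16 t=58 v=4: → [55,66); WM=56
i=17 t=64 v=9: → [55,66); WM=62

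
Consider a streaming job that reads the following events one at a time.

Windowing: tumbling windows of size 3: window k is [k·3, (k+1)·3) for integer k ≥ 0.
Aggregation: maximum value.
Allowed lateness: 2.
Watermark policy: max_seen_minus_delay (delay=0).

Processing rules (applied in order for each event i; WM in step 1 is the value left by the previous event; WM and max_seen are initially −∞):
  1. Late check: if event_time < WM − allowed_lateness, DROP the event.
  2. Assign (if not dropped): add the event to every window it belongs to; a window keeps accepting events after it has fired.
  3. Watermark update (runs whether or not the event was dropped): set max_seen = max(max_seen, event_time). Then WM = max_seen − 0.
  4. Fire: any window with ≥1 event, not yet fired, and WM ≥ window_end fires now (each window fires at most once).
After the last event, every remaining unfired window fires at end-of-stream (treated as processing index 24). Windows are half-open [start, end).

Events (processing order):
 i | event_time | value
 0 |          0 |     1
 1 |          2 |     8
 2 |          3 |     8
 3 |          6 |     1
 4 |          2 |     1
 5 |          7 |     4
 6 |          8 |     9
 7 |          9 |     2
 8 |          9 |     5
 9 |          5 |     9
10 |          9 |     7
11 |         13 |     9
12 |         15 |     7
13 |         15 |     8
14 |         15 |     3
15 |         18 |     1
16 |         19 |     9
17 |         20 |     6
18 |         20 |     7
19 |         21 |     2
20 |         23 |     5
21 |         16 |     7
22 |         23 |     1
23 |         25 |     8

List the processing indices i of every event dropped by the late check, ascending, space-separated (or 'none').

4 9 21

i=0 t=0 v=1: → [0,3); WM=0
i=1 t=2 v=8: → [0,3); WM=2
i=2 t=3 v=8: → [3,6); WM=3; [0,3) fires=8
i=3 t=6 v=1: → [6,9); WM=6; [3,6) fires=8
i=4 t=2 v=1: DROP (t<6-2); WM=6
i=5 t=7 v=4: → [6,9); WM=7
i=6 t=8 v=9: → [6,9); WM=8
i=7 t=9 v=2: → [9,12); WM=9; [6,9) fires=9
i=8 t=9 v=5: → [9,12); WM=9
i=9 t=5 v=9: DROP (t<9-2); WM=9
i=10 t=9 v=7: → [9,12); WM=9
i=11 t=13 v=9: → [12,15); WM=13; [9,12) fires=7
i=12 t=15 v=7: → [15,18); WM=15; [12,15) fires=9
i=13 t=15 v=8: → [15,18); WM=15
i=14 t=15 v=3: → [15,18); WM=15
i=15 t=18 v=1: → [18,21); WM=18; [15,18) fires=8
i=16 t=19 v=9: → [18,21); WM=19
i=17 t=20 v=6: → [18,21); WM=20
i=18 t=20 v=7: → [18,21); WM=20
i=19 t=21 v=2: → [21,24); WM=21; [18,21) fires=9
i=20 t=23 v=5: → [21,24); WM=23
i=21 t=16 v=7: DROP (t<23-2); WM=23
i=22 t=23 v=1: → [21,24); WM=23
i=23 t=25 v=8: → [24,27); WM=25; [21,24) fires=5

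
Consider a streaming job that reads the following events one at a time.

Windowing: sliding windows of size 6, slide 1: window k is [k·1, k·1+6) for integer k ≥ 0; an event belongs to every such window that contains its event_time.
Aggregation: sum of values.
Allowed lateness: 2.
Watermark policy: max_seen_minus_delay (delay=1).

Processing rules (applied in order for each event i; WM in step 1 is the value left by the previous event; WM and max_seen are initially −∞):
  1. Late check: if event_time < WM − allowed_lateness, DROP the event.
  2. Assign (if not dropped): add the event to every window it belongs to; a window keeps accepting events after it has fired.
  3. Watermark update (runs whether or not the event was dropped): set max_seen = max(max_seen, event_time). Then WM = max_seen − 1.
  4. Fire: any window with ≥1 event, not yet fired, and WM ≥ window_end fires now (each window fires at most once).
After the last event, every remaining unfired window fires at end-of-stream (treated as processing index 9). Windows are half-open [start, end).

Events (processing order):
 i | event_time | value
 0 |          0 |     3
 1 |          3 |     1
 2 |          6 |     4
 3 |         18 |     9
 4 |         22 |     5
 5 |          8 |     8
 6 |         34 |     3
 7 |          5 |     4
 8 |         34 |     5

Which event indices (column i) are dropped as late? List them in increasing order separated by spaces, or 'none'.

i=0 t=0 v=3: → [0,6); WM=-1
i=1 t=3 v=1: → [3,9),[2,8),[1,7),[0,6); WM=2
i=2 t=6 v=4: → [6,12),[5,11),[4,10),[3,9),[2,8),[1,7); WM=5
i=3 t=18 v=9: → [18,24),[17,23),[16,22),[15,21),[14,20),[13,19); WM=17; [0,6) fires=4 [1,7) fires=5 [2,8) fires=5 [3,9) fires=5 [4,10) fires=4 [5,11) fires=4 [6,12) fires=4
i=4 t=22 v=5: → [22,28),[21,27),[20,26),[19,25),[18,24),[17,23); WM=21; [13,19) fires=9 [14,20) fires=9 [15,21) fires=9
i=5 t=8 v=8: DROP (t<21-2); WM=21
i=6 t=34 v=3: → [34,40),[33,39),[32,38),[31,37),[30,36),[29,35); WM=33; [16,22) fires=9 [17,23) fires=14 [18,24) fires=14 [19,25) fires=5 [20,26) fires=5 [21,27) fires=5 [22,28) fires=5
i=7 t=5 v=4: DROP (t<33-2); WM=33
i=8 t=34 v=5: → [34,40),[33,39),[32,38),[31,37),[30,36),[29,35); WM=33

5 7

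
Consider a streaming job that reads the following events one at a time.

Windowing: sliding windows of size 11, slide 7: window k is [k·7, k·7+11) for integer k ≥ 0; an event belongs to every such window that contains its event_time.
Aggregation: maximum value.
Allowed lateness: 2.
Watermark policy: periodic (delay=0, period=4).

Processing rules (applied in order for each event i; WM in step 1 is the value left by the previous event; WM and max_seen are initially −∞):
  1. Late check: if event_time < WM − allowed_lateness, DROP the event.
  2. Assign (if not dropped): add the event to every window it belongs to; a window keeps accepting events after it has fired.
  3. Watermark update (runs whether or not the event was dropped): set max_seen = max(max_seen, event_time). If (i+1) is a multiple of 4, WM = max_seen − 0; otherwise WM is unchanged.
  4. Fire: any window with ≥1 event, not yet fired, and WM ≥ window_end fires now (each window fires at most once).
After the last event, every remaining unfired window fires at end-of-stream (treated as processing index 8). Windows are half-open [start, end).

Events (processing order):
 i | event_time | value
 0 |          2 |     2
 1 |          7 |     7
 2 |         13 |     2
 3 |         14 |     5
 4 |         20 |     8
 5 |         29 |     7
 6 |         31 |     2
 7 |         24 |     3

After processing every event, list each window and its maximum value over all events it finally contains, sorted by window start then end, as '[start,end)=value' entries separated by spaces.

[0,11)=7 [7,18)=7 [14,25)=8 [21,32)=7 [28,39)=7

i=0 t=2 v=2: → [0,11); WM=−∞
i=1 t=7 v=7: → [7,18),[0,11); WM=−∞
i=2 t=13 v=2: → [7,18); WM=−∞
i=3 t=14 v=5: → [14,25),[7,18); WM=14; [0,11) fires=7
i=4 t=20 v=8: → [14,25); WM=14
i=5 t=29 v=7: → [28,39),[21,32); WM=14
i=6 t=31 v=2: → [28,39),[21,32); WM=14
i=7 t=24 v=3: → [21,32),[14,25); WM=31; [7,18) fires=7 [14,25) fires=8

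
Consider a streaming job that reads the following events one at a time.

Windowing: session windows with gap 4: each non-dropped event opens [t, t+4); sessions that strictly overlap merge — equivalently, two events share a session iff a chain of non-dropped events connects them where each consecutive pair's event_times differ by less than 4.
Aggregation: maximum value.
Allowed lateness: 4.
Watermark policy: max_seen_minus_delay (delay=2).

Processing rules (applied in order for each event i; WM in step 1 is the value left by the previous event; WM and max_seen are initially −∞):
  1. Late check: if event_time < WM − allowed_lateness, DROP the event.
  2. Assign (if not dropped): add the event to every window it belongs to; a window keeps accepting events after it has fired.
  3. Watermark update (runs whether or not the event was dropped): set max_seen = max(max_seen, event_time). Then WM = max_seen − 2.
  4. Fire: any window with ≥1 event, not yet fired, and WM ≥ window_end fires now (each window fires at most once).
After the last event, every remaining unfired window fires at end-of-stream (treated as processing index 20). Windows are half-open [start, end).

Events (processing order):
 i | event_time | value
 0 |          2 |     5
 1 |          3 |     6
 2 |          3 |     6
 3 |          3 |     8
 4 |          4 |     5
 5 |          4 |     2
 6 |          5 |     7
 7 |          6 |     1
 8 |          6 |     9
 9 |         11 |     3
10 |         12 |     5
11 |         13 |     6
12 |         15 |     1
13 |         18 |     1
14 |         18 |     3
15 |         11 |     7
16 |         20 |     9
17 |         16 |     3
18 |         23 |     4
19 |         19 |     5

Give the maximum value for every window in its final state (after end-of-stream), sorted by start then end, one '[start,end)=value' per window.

i=0 t=2 v=5: → [2,6); WM=0
i=1 t=3 v=6: → [2,7); WM=1
i=2 t=3 v=6: → [2,7); WM=1
i=3 t=3 v=8: → [2,7); WM=1
i=4 t=4 v=5: → [2,8); WM=2
i=5 t=4 v=2: → [2,8); WM=2
i=6 t=5 v=7: → [2,9); WM=3
i=7 t=6 v=1: → [2,10); WM=4
i=8 t=6 v=9: → [2,10); WM=4
i=9 t=11 v=3: → [11,15); WM=9
i=10 t=12 v=5: → [11,16); WM=10
i=11 t=13 v=6: → [11,17); WM=11
i=12 t=15 v=1: → [11,19); WM=13
i=13 t=18 v=1: → [11,22); WM=16
i=14 t=18 v=3: → [11,22); WM=16
i=15 t=11 v=7: DROP (t<16-4); WM=16
i=16 t=20 v=9: → [11,24); WM=18
i=17 t=16 v=3: → [11,24); WM=18
i=18 t=23 v=4: → [11,27); WM=21
i=19 t=19 v=5: → [11,27); WM=21

[2,10)=9 [11,27)=9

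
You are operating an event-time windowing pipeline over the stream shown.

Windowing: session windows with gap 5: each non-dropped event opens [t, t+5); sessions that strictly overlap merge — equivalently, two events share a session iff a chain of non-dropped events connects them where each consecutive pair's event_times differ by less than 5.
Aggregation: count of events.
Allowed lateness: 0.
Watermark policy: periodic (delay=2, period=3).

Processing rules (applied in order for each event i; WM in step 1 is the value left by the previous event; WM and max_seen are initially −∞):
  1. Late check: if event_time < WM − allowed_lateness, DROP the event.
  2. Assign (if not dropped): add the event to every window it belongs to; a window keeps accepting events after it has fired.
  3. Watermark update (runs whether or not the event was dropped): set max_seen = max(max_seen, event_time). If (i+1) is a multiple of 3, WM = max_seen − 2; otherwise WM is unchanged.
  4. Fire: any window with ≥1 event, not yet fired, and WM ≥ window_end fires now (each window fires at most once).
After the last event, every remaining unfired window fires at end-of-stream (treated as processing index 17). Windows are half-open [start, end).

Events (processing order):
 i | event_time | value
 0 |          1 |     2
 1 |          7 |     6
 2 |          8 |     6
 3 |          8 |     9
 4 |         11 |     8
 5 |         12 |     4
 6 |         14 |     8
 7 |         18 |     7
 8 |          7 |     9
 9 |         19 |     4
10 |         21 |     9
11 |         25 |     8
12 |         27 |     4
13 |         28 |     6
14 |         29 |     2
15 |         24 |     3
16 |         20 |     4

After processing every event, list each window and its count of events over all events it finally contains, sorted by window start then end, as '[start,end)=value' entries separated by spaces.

i=0 t=1 v=2: → [1,6); WM=−∞
i=1 t=7 v=6: → [7,12); WM=−∞
i=2 t=8 v=6: → [7,13); WM=6
i=3 t=8 v=9: → [7,13); WM=6
i=4 t=11 v=8: → [7,16); WM=6
i=5 t=12 v=4: → [7,17); WM=10
i=6 t=14 v=8: → [7,19); WM=10
i=7 t=18 v=7: → [7,23); WM=10
i=8 t=7 v=9: DROP (t<10-0); WM=16
i=9 t=19 v=4: → [7,24); WM=16
i=10 t=21 v=9: → [7,26); WM=16
i=11 t=25 v=8: → [7,30); WM=23
i=12 t=27 v=4: → [7,32); WM=23
i=13 t=28 v=6: → [7,33); WM=23
i=14 t=29 v=2: → [7,34); WM=27
i=15 t=24 v=3: DROP (t<27-0); WM=27
i=16 t=20 v=4: DROP (t<27-0); WM=27

[1,6)=1 [7,34)=13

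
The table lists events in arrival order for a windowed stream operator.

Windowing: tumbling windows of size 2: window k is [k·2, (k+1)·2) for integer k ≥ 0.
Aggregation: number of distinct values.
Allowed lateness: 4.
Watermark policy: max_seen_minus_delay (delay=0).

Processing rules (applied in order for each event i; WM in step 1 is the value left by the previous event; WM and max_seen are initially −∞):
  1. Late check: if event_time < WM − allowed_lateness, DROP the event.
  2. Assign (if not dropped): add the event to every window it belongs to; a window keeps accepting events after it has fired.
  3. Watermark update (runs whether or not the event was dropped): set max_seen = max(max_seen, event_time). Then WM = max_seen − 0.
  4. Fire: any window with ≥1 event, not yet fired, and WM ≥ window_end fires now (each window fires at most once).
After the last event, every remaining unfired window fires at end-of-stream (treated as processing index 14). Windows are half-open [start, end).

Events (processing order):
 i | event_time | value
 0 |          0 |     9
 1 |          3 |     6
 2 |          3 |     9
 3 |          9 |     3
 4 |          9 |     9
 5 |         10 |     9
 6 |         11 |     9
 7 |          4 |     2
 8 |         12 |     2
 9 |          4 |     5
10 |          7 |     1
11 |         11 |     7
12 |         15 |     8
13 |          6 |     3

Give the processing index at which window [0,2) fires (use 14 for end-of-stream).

1

i=0 t=0 v=9: → [0,2); WM=0
i=1 t=3 v=6: → [2,4); WM=3; [0,2) fires=1
i=2 t=3 v=9: → [2,4); WM=3
i=3 t=9 v=3: → [8,10); WM=9; [2,4) fires=2
i=4 t=9 v=9: → [8,10); WM=9
i=5 t=10 v=9: → [10,12); WM=10; [8,10) fires=2
i=6 t=11 v=9: → [10,12); WM=11
i=7 t=4 v=2: DROP (t<11-4); WM=11
i=8 t=12 v=2: → [12,14); WM=12; [10,12) fires=1
i=9 t=4 v=5: DROP (t<12-4); WM=12
i=10 t=7 v=1: DROP (t<12-4); WM=12
i=11 t=11 v=7: → [10,12); WM=12
i=12 t=15 v=8: → [14,16); WM=15; [12,14) fires=1
i=13 t=6 v=3: DROP (t<15-4); WM=15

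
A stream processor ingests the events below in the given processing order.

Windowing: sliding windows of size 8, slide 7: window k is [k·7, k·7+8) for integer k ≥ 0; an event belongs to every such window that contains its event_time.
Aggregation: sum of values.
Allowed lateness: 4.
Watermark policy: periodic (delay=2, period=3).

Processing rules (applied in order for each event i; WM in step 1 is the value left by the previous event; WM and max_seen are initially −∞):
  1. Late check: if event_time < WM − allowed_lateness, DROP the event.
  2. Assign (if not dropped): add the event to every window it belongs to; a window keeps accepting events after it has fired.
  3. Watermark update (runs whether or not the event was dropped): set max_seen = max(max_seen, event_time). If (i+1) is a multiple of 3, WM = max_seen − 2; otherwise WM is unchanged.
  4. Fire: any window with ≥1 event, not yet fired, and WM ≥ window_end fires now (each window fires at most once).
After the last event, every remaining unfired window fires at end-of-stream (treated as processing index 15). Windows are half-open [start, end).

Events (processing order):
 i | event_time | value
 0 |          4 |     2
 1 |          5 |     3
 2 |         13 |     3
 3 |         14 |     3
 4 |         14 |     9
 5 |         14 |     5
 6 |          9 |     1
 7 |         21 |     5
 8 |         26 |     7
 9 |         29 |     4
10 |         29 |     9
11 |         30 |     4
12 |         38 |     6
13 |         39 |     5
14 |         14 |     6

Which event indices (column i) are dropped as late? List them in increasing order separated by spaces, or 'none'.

14

i=0 t=4 v=2: → [0,8); WM=−∞
i=1 t=5 v=3: → [0,8); WM=−∞
i=2 t=13 v=3: → [7,15); WM=11; [0,8) fires=5
i=3 t=14 v=3: → [14,22),[7,15); WM=11
i=4 t=14 v=9: → [14,22),[7,15); WM=11
i=5 t=14 v=5: → [14,22),[7,15); WM=12
i=6 t=9 v=1: → [7,15); WM=12
i=7 t=21 v=5: → [21,29),[14,22); WM=12
i=8 t=26 v=7: → [21,29); WM=24; [7,15) fires=21 [14,22) fires=22
i=9 t=29 v=4: → [28,36); WM=24
i=10 t=29 v=9: → [28,36); WM=24
i=11 t=30 v=4: → [28,36); WM=28
i=12 t=38 v=6: → [35,43); WM=28
i=13 t=39 v=5: → [35,43); WM=28
i=14 t=14 v=6: DROP (t<28-4); WM=37; [21,29) fires=12 [28,36) fires=17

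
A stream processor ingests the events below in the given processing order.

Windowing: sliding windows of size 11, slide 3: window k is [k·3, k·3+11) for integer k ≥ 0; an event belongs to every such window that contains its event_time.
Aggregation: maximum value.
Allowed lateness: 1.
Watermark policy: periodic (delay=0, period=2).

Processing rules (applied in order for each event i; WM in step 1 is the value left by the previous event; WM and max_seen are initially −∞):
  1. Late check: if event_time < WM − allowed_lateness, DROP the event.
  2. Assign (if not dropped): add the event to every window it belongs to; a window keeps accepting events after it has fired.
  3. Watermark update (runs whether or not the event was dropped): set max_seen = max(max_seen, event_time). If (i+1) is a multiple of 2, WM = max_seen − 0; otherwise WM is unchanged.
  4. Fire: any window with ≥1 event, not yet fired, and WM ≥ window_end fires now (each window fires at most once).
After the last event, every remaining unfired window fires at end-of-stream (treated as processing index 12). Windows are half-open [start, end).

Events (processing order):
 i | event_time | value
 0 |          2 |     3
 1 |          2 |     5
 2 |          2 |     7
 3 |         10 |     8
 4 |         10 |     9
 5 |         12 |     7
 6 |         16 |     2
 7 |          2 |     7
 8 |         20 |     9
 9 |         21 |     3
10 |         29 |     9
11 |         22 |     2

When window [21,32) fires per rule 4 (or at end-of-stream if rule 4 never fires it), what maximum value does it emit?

i=0 t=2 v=3: → [0,11); WM=−∞
i=1 t=2 v=5: → [0,11); WM=2
i=2 t=2 v=7: → [0,11); WM=2
i=3 t=10 v=8: → [9,20),[6,17),[3,14),[0,11); WM=10
i=4 t=10 v=9: → [9,20),[6,17),[3,14),[0,11); WM=10
i=5 t=12 v=7: → [12,23),[9,20),[6,17),[3,14); WM=12; [0,11) fires=9
i=6 t=16 v=2: → [15,26),[12,23),[9,20),[6,17); WM=12
i=7 t=2 v=7: DROP (t<12-1); WM=16; [3,14) fires=9
i=8 t=20 v=9: → [18,29),[15,26),[12,23); WM=16
i=9 t=21 v=3: → [21,32),[18,29),[15,26),[12,23); WM=21; [6,17) fires=9 [9,20) fires=9
i=10 t=29 v=9: → [27,38),[24,35),[21,32); WM=21
i=11 t=22 v=2: → [21,32),[18,29),[15,26),[12,23); WM=29; [12,23) fires=9 [15,26) fires=9 [18,29) fires=9

9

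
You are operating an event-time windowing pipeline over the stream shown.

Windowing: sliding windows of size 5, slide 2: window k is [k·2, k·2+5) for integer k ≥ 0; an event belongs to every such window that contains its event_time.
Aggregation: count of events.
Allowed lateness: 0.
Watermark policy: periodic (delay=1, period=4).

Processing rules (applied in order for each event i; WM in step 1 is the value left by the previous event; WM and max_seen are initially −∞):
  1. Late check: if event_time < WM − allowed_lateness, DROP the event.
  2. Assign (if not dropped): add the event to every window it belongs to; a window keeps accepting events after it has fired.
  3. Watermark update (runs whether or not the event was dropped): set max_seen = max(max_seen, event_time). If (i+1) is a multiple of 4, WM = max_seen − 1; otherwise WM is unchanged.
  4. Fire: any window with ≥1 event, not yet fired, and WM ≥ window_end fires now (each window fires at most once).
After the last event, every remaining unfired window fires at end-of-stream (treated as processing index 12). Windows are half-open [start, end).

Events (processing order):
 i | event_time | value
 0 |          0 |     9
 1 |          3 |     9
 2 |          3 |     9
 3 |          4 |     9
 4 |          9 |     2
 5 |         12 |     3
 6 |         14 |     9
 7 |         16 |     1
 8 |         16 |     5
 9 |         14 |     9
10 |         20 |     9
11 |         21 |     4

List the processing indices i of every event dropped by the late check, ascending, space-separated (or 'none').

9

i=0 t=0 v=9: → [0,5); WM=−∞
i=1 t=3 v=9: → [2,7),[0,5); WM=−∞
i=2 t=3 v=9: → [2,7),[0,5); WM=−∞
i=3 t=4 v=9: → [4,9),[2,7),[0,5); WM=3
i=4 t=9 v=2: → [8,13),[6,11); WM=3
i=5 t=12 v=3: → [12,17),[10,15),[8,13); WM=3
i=6 t=14 v=9: → [14,19),[12,17),[10,15); WM=3
i=7 t=16 v=1: → [16,21),[14,19),[12,17); WM=15; [0,5) fires=4 [2,7) fires=3 [4,9) fires=1 [6,11) fires=1 [8,13) fires=2 [10,15) fires=2
i=8 t=16 v=5: → [16,21),[14,19),[12,17); WM=15
i=9 t=14 v=9: DROP (t<15-0); WM=15
i=10 t=20 v=9: → [20,25),[18,23),[16,21); WM=15
i=11 t=21 v=4: → [20,25),[18,23); WM=20; [12,17) fires=4 [14,19) fires=3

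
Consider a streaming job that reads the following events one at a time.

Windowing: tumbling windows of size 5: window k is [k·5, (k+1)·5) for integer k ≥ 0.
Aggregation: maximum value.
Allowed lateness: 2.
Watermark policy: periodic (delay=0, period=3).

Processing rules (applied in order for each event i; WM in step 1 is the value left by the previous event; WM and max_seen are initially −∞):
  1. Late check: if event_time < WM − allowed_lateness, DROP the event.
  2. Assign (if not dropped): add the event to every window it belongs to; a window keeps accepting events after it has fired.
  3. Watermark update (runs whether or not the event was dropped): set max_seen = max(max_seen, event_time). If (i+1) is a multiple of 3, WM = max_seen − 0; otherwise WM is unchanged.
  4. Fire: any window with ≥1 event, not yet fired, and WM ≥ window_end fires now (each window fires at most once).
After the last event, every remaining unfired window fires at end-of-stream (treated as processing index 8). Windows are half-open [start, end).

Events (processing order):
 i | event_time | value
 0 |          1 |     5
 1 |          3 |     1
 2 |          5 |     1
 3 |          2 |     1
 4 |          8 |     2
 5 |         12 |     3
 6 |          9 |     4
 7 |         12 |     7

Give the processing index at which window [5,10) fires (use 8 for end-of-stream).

i=0 t=1 v=5: → [0,5); WM=−∞
i=1 t=3 v=1: → [0,5); WM=−∞
i=2 t=5 v=1: → [5,10); WM=5; [0,5) fires=5
i=3 t=2 v=1: DROP (t<5-2); WM=5
i=4 t=8 v=2: → [5,10); WM=5
i=5 t=12 v=3: → [10,15); WM=12; [5,10) fires=2
i=6 t=9 v=4: DROP (t<12-2); WM=12
i=7 t=12 v=7: → [10,15); WM=12

5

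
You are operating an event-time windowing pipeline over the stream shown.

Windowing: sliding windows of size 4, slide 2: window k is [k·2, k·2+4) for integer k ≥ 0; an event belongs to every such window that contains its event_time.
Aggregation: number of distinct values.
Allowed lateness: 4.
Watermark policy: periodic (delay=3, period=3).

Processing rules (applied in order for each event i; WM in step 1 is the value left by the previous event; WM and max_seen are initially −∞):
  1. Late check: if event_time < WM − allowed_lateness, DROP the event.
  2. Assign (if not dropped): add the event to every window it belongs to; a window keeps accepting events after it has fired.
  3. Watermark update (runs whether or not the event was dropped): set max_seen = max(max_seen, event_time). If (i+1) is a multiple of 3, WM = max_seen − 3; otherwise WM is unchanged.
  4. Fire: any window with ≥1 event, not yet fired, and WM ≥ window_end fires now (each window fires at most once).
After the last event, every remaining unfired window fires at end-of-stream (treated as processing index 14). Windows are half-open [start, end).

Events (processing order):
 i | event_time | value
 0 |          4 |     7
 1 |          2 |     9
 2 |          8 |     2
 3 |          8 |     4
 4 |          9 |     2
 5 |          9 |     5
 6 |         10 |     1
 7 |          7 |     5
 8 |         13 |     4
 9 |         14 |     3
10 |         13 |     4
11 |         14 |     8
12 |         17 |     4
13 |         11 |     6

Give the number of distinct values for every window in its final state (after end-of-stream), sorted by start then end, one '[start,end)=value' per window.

[0,4)=1 [2,6)=2 [4,8)=2 [6,10)=3 [8,12)=5 [10,14)=3 [12,16)=3 [14,18)=3 [16,20)=1

i=0 t=4 v=7: → [4,8),[2,6); WM=−∞
i=1 t=2 v=9: → [2,6),[0,4); WM=−∞
i=2 t=8 v=2: → [8,12),[6,10); WM=5; [0,4) fires=1
i=3 t=8 v=4: → [8,12),[6,10); WM=5
i=4 t=9 v=2: → [8,12),[6,10); WM=5
i=5 t=9 v=5: → [8,12),[6,10); WM=6; [2,6) fires=2
i=6 t=10 v=1: → [10,14),[8,12); WM=6
i=7 t=7 v=5: → [6,10),[4,8); WM=6
i=8 t=13 v=4: → [12,16),[10,14); WM=10; [4,8) fires=2 [6,10) fires=3
i=9 t=14 v=3: → [14,18),[12,16); WM=10
i=10 t=13 v=4: → [12,16),[10,14); WM=10
i=11 t=14 v=8: → [14,18),[12,16); WM=11
i=12 t=17 v=4: → [16,20),[14,18); WM=11
i=13 t=11 v=6: → [10,14),[8,12); WM=11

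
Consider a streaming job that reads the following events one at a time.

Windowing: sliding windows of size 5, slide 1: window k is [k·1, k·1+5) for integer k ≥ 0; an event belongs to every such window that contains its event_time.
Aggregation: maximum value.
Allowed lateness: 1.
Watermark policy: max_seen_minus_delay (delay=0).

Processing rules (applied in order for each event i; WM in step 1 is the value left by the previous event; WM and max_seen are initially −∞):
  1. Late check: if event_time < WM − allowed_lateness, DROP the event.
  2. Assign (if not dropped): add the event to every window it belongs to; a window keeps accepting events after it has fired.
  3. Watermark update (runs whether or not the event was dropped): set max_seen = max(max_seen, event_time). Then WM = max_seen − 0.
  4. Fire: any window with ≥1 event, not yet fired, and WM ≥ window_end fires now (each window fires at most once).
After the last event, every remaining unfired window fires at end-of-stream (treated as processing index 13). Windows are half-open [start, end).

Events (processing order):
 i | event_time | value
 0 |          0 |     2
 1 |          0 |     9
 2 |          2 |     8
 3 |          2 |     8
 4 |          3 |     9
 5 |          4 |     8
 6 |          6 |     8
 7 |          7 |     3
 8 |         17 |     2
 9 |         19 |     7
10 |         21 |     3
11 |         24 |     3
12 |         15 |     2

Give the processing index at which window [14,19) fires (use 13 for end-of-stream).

9

i=0 t=0 v=2: → [0,5); WM=0
i=1 t=0 v=9: → [0,5); WM=0
i=2 t=2 v=8: → [2,7),[1,6),[0,5); WM=2
i=3 t=2 v=8: → [2,7),[1,6),[0,5); WM=2
i=4 t=3 v=9: → [3,8),[2,7),[1,6),[0,5); WM=3
i=5 t=4 v=8: → [4,9),[3,8),[2,7),[1,6),[0,5); WM=4
i=6 t=6 v=8: → [6,11),[5,10),[4,9),[3,8),[2,7); WM=6; [0,5) fires=9 [1,6) fires=9
i=7 t=7 v=3: → [7,12),[6,11),[5,10),[4,9),[3,8); WM=7; [2,7) fires=9
i=8 t=17 v=2: → [17,22),[16,21),[15,20),[14,19),[13,18); WM=17; [3,8) fires=9 [4,9) fires=8 [5,10) fires=8 [6,11) fires=8 [7,12) fires=3
i=9 t=19 v=7: → [19,24),[18,23),[17,22),[16,21),[15,20); WM=19; [13,18) fires=2 [14,19) fires=2
i=10 t=21 v=3: → [21,26),[20,25),[19,24),[18,23),[17,22); WM=21; [15,20) fires=7 [16,21) fires=7
i=11 t=24 v=3: → [24,29),[23,28),[22,27),[21,26),[20,25); WM=24; [17,22) fires=7 [18,23) fires=7 [19,24) fires=7
i=12 t=15 v=2: DROP (t<24-1); WM=24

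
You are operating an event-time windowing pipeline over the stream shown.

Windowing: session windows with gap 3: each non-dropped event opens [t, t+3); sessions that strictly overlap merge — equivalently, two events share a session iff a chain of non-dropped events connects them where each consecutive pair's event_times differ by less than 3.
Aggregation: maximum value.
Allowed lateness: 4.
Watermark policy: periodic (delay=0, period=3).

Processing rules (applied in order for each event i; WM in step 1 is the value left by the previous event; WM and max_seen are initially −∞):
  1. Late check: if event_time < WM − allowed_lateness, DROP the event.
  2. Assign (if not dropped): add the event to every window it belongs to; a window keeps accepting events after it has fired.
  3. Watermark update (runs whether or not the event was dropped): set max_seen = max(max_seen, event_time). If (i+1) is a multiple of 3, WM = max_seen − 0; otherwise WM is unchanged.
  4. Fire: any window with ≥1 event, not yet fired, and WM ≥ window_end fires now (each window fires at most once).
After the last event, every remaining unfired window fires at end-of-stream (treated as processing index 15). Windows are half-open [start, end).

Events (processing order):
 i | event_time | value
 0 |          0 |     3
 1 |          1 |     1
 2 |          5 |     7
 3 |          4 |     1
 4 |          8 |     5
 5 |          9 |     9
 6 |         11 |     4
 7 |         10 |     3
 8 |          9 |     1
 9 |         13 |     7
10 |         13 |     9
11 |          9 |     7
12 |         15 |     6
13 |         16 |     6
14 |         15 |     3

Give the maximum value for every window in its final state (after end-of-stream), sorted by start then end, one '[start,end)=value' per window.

[0,4)=3 [4,8)=7 [8,19)=9

i=0 t=0 v=3: → [0,3); WM=−∞
i=1 t=1 v=1: → [0,4); WM=−∞
i=2 t=5 v=7: → [5,8); WM=5
i=3 t=4 v=1: → [4,8); WM=5
i=4 t=8 v=5: → [8,11); WM=5
i=5 t=9 v=9: → [8,12); WM=9
i=6 t=11 v=4: → [8,14); WM=9
i=7 t=10 v=3: → [8,14); WM=9
i=8 t=9 v=1: → [8,14); WM=11
i=9 t=13 v=7: → [8,16); WM=11
i=10 t=13 v=9: → [8,16); WM=11
i=11 t=9 v=7: → [8,16); WM=13
i=12 t=15 v=6: → [8,18); WM=13
i=13 t=16 v=6: → [8,19); WM=13
i=14 t=15 v=3: → [8,19); WM=16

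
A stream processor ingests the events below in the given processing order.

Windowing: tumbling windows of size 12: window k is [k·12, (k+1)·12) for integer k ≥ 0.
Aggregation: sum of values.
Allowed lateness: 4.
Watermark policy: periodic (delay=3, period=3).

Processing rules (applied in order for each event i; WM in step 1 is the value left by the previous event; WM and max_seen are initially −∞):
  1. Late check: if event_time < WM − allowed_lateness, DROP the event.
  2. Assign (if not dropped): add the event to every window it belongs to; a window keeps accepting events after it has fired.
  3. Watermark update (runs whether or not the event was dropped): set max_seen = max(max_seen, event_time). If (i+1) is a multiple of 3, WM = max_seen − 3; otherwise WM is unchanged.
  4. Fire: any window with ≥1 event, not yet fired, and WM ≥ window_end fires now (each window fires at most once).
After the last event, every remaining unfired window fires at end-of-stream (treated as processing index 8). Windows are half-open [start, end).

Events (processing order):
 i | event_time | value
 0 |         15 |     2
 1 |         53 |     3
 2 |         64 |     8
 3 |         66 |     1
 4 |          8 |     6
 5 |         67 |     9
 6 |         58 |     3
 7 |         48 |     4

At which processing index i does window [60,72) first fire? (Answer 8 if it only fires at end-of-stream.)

i=0 t=15 v=2: → [12,24); WM=−∞
i=1 t=53 v=3: → [48,60); WM=−∞
i=2 t=64 v=8: → [60,72); WM=61; [12,24) fires=2 [48,60) fires=3
i=3 t=66 v=1: → [60,72); WM=61
i=4 t=8 v=6: DROP (t<61-4); WM=61
i=5 t=67 v=9: → [60,72); WM=64
i=6 t=58 v=3: DROP (t<64-4); WM=64
i=7 t=48 v=4: DROP (t<64-4); WM=64

8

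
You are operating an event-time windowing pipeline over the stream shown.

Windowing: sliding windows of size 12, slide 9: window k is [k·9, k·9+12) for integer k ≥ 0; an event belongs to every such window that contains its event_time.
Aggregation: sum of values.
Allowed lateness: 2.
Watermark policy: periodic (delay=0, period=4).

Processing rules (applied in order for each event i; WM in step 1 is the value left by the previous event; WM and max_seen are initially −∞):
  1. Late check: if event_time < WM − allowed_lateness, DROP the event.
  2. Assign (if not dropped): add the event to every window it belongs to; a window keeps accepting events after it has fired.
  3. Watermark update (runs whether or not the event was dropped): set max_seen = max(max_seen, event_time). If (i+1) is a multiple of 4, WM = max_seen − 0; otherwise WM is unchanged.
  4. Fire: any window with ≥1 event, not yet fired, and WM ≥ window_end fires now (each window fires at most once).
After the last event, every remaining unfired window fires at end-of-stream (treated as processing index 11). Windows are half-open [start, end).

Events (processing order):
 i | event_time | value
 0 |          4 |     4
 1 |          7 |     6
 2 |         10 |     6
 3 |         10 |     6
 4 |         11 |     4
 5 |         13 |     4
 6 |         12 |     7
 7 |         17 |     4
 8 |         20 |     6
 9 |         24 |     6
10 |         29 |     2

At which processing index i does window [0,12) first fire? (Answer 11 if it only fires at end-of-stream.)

7

i=0 t=4 v=4: → [0,12); WM=−∞
i=1 t=7 v=6: → [0,12); WM=−∞
i=2 t=10 v=6: → [9,21),[0,12); WM=−∞
i=3 t=10 v=6: → [9,21),[0,12); WM=10
i=4 t=11 v=4: → [9,21),[0,12); WM=10
i=5 t=13 v=4: → [9,21); WM=10
i=6 t=12 v=7: → [9,21); WM=10
i=7 t=17 v=4: → [9,21); WM=17; [0,12) fires=26
i=8 t=20 v=6: → [18,30),[9,21); WM=17
i=9 t=24 v=6: → [18,30); WM=17
i=10 t=29 v=2: → [27,39),[18,30); WM=17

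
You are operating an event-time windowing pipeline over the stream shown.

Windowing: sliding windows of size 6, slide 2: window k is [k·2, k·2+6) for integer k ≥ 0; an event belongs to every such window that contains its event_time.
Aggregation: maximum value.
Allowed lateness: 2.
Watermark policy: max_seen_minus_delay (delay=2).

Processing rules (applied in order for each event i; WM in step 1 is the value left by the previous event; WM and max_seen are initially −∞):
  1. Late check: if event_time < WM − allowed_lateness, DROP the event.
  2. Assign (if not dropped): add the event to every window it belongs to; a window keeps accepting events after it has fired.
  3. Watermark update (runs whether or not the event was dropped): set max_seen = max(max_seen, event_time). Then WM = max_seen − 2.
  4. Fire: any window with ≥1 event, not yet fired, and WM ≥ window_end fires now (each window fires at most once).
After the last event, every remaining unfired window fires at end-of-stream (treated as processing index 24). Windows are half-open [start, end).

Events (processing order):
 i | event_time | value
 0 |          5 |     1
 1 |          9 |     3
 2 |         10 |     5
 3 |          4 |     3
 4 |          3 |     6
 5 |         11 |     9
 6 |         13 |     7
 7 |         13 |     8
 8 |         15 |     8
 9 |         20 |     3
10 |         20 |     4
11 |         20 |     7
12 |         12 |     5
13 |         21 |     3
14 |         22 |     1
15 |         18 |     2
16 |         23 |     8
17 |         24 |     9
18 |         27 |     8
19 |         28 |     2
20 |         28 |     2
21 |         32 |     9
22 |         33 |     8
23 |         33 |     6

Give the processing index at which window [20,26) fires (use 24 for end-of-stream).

i=0 t=5 v=1: → [4,10),[2,8),[0,6); WM=3
i=1 t=9 v=3: → [8,14),[6,12),[4,10); WM=7; [0,6) fires=1
i=2 t=10 v=5: → [10,16),[8,14),[6,12); WM=8; [2,8) fires=1
i=3 t=4 v=3: DROP (t<8-2); WM=8
i=4 t=3 v=6: DROP (t<8-2); WM=8
i=5 t=11 v=9: → [10,16),[8,14),[6,12); WM=9
i=6 t=13 v=7: → [12,18),[10,16),[8,14); WM=11; [4,10) fires=3
i=7 t=13 v=8: → [12,18),[10,16),[8,14); WM=11
i=8 t=15 v=8: → [14,20),[12,18),[10,16); WM=13; [6,12) fires=9
i=9 t=20 v=3: → [20,26),[18,24),[16,22); WM=18; [8,14) fires=9 [10,16) fires=9 [12,18) fires=8
i=10 t=20 v=4: → [20,26),[18,24),[16,22); WM=18
i=11 t=20 v=7: → [20,26),[18,24),[16,22); WM=18
i=12 t=12 v=5: DROP (t<18-2); WM=18
i=13 t=21 v=3: → [20,26),[18,24),[16,22); WM=19
i=14 t=22 v=1: → [22,28),[20,26),[18,24); WM=20; [14,20) fires=8
i=15 t=18 v=2: → [18,24),[16,22),[14,20); WM=20
i=16 t=23 v=8: → [22,28),[20,26),[18,24); WM=21
i=17 t=24 v=9: → [24,30),[22,28),[20,26); WM=22; [16,22) fires=7
i=18 t=27 v=8: → [26,32),[24,30),[22,28); WM=25; [18,24) fires=8
i=19 t=28 v=2: → [28,34),[26,32),[24,30); WM=26; [20,26) fires=9
i=20 t=28 v=2: → [28,34),[26,32),[24,30); WM=26
i=21 t=32 v=9: → [32,38),[30,36),[28,34); WM=30; [22,28) fires=9 [24,30) fires=9
i=22 t=33 v=8: → [32,38),[30,36),[28,34); WM=31
i=23 t=33 v=6: → [32,38),[30,36),[28,34); WM=31

19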